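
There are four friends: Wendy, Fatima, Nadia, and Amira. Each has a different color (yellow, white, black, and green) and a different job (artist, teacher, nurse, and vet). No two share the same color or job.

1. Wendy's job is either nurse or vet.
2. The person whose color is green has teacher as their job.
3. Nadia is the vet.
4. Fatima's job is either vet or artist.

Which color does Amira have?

With clues 1–4, black, white, and yellow are impossible for Amira's color.
That leaves green.

green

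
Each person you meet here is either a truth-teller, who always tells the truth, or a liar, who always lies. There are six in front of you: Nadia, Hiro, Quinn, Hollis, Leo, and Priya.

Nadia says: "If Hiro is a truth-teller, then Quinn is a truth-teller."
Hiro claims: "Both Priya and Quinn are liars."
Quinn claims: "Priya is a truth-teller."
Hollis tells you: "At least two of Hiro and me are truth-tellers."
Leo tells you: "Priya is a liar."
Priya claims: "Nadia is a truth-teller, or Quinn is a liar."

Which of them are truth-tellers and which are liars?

Nadia: truth-teller, Hiro: liar, Quinn: truth-teller, Hollis: liar, Leo: liar, Priya: truth-teller

Consider Nadia. Suppose Nadia is a liar.
Then no assignment of the remaining roles makes every statement match its speaker's type — contradiction.
So Nadia is a truth-teller.
With that fixed, Priya's statement is true, so Priya is a truth-teller.
With that fixed, Hiro's statement is false, so Hiro is a liar.
With that fixed, Quinn's statement is true, so Quinn is a truth-teller.
With that fixed, Hollis's statement is false, so Hollis is a liar.
With that fixed, Leo's statement is false, so Leo is a liar.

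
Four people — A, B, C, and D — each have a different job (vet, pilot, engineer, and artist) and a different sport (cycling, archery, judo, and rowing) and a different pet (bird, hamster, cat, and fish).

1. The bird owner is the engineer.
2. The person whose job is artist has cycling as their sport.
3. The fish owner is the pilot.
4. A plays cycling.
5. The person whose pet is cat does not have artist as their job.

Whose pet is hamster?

With clues 1–5, B, C, and D are impossible for the one with pet hamster.
That leaves A.

A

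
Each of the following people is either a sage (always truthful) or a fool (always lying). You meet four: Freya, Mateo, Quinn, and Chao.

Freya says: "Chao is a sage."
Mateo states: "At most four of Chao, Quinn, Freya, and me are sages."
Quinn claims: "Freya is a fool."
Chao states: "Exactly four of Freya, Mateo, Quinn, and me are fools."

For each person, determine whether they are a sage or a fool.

Freya: fool, Mateo: sage, Quinn: sage, Chao: fool

Regardless of anyone's role, Mateo's statement is true, so Mateo is a sage.
With that fixed, Chao's statement is false, so Chao is a fool.
With that fixed, Freya's statement is false, so Freya is a fool.
With that fixed, Quinn's statement is true, so Quinn is a sage.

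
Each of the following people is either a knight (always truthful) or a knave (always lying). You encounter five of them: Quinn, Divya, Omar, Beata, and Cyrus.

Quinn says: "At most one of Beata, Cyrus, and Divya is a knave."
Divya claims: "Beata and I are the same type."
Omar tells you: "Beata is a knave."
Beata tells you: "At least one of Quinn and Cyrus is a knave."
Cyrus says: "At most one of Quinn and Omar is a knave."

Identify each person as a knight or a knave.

Quinn: knave, Divya: knave, Omar: knave, Beata: knight, Cyrus: knave

Consider Quinn. Suppose Quinn is a knight.
Then no assignment of the remaining roles makes every statement match its speaker's type — contradiction.
So Quinn is a knave.
With that fixed, Beata's statement is true, so Beata is a knight.
With that fixed, Omar's statement is false, so Omar is a knave.
With that fixed, Cyrus's statement is false, so Cyrus is a knave.
Consider Divya. Suppose Divya is a knight.
Then Quinn's statement comes out true, contradicting Quinn being a knave.
So Divya is a knave.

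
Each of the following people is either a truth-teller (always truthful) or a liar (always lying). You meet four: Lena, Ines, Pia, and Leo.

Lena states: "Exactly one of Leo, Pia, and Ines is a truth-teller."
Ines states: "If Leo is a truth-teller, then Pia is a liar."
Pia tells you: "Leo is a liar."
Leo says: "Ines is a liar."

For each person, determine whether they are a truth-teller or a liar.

Lena: liar, Ines: truth-teller, Pia: truth-teller, Leo: liar

Consider Lena. Suppose Lena is a truth-teller.
Then no assignment of the remaining roles makes every statement match its speaker's type — contradiction.
So Lena is a liar.
Consider Ines. Suppose Ines is a liar.
Then no assignment of the remaining roles makes every statement match its speaker's type — contradiction.
So Ines is a truth-teller.
With that fixed, Leo's statement is false, so Leo is a liar.
With that fixed, Pia's statement is true, so Pia is a truth-teller.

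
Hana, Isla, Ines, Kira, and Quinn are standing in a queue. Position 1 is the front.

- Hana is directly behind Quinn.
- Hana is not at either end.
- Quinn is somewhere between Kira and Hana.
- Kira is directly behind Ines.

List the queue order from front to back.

From clue 1: Hana is in {2,3,4,5}.
From clues 1–2: Hana is in {2,3,4}.
From clues 1–3: Hana is in {3,4}.
From clues 1–4: Ines → position 1, Kira → position 2, Quinn → position 3, Hana → position 4, Isla → position 5.

Ines, Kira, Quinn, Hana, Isla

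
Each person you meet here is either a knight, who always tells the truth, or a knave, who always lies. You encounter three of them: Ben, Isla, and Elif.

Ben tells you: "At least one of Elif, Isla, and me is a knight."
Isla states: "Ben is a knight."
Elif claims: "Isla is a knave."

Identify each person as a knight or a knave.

Consider Ben. Suppose Ben is a knave.
Then no assignment of the remaining roles makes every statement match its speaker's type — contradiction.
So Ben is a knight.
With that fixed, Isla's statement is true, so Isla is a knight.
With that fixed, Elif's statement is false, so Elif is a knave.

Ben: knight, Isla: knight, Elif: knave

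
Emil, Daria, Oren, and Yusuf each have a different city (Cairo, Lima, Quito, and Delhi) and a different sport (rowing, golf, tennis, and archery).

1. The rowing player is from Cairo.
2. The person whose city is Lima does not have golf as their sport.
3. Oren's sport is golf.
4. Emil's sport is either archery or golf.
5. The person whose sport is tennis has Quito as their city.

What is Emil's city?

With clues 1–4, Cairo is impossible for Emil's city.
With clues 1–5, Delhi and Quito are impossible for Emil's city.
That leaves Lima.

Lima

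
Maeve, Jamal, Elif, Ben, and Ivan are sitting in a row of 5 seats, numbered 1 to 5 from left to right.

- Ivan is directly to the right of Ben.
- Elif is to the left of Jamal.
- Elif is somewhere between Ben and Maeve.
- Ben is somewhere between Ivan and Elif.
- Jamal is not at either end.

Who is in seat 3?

With clues 1–3, Ivan and Maeve are ruled out for seat 3.
With clues 1–4, Elif is ruled out for seat 3.
With clues 1–5, Ben is ruled out for seat 3.
So seat 3 is Jamal.

Jamal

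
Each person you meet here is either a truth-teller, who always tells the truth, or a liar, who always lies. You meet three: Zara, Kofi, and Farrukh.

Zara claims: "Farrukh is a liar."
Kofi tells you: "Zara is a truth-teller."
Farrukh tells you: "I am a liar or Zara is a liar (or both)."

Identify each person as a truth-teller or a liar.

Zara: liar, Kofi: liar, Farrukh: truth-teller

Consider Zara. Suppose Zara is a truth-teller.
Then whichever role Farrukh has, Farrukh's statement has the wrong truth value — contradiction.
So Zara is a liar.
With that fixed, Kofi's statement is false, so Kofi is a liar.
With that fixed, Farrukh's statement is true, so Farrukh is a truth-teller.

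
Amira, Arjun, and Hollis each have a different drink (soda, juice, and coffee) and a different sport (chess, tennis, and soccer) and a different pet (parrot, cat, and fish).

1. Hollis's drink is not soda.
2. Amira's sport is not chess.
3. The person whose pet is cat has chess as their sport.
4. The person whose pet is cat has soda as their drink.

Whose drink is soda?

Arjun

Clue 1 rules out Hollis for the one with drink soda.
With clues 1–4, Amira is impossible for the one with drink soda.
That leaves Arjun.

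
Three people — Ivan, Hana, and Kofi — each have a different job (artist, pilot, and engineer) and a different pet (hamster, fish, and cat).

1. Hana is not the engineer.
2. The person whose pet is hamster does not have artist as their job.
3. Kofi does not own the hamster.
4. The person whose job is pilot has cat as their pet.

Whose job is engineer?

Ivan

Clue 1 rules out Hana for the one with job engineer.
With clues 1–4, Kofi is impossible for the one with job engineer.
That leaves Ivan.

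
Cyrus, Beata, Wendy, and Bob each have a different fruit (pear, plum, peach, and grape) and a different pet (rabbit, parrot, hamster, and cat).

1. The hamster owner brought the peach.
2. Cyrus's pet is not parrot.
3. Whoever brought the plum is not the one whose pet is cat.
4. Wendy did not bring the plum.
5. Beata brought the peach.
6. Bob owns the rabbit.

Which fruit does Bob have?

With clues 1–5, peach is impossible for Bob's fruit.
With clues 1–6, grape and pear are impossible for Bob's fruit.
That leaves plum.

plum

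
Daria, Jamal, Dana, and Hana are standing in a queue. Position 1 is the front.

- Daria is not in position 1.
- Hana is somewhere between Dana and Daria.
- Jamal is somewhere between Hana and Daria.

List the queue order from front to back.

Dana, Hana, Jamal, Daria

From clue 1: Daria is in {2,3,4}.
From clues 1–2: Hana is in {2,3}.
From clues 1–3: Dana → position 1, Hana → position 2, Jamal → position 3, Daria → position 4.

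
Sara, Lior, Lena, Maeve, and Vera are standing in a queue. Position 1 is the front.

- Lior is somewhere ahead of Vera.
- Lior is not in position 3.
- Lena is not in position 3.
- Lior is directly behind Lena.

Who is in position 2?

With clues 1–4, Lena, Maeve, Sara, and Vera are ruled out for position 2.
So position 2 is Lior.

Lior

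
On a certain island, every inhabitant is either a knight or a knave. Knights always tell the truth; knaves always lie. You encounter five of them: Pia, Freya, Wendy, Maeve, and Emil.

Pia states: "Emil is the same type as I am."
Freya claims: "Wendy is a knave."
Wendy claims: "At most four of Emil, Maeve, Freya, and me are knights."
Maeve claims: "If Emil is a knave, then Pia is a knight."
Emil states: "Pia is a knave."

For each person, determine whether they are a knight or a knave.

Regardless of anyone's role, Wendy's statement is true, so Wendy is a knight.
With that fixed, Freya's statement is false, so Freya is a knave.
Consider Pia. Suppose Pia is a knight.
Then no assignment of the remaining roles makes every statement match its speaker's type — contradiction.
So Pia is a knave.
With that fixed, Emil's statement is true, so Emil is a knight.
With that fixed, Maeve's statement is true, so Maeve is a knight.

Pia: knave, Freya: knave, Wendy: knight, Maeve: knight, Emil: knight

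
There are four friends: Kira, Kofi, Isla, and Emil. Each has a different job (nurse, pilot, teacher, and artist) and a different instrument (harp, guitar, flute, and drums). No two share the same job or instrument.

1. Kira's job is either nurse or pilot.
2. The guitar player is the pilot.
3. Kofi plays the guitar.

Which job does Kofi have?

pilot

With clues 1–3, artist, nurse, and teacher are impossible for Kofi's job.
That leaves pilot.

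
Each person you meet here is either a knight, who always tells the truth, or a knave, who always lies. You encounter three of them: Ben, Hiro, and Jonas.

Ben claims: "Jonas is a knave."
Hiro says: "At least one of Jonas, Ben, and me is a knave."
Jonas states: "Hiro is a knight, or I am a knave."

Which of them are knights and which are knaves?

Ben: knave, Hiro: knight, Jonas: knight

Consider Ben. Suppose Ben is a knight.
Then no assignment of the remaining roles makes every statement match its speaker's type — contradiction.
So Ben is a knave.
With that fixed, Hiro's statement is true, so Hiro is a knight.
With that fixed, Jonas's statement is true, so Jonas is a knight.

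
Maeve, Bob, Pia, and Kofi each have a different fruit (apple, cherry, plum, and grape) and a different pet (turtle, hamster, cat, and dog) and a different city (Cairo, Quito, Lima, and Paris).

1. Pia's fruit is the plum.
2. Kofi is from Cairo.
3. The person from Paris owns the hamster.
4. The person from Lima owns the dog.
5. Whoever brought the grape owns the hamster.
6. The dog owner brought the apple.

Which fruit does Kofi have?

Clue 1 rules out plum for Kofi's fruit.
With clues 1–5, grape is impossible for Kofi's fruit.
With clues 1–6, apple is impossible for Kofi's fruit.
That leaves cherry.

cherry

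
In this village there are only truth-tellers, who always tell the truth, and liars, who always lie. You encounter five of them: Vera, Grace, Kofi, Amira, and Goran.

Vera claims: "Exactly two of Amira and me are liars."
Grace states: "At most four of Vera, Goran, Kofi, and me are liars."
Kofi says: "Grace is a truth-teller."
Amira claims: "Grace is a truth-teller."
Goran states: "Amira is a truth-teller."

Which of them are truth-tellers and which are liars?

Vera: liar, Grace: truth-teller, Kofi: truth-teller, Amira: truth-teller, Goran: truth-teller

Regardless of anyone's role, Grace's statement is true, so Grace is a truth-teller.
With that fixed, Kofi's statement is true, so Kofi is a truth-teller.
With that fixed, Amira's statement is true, so Amira is a truth-teller.
With that fixed, Goran's statement is true, so Goran is a truth-teller.
With that fixed, Vera's statement is false, so Vera is a liar.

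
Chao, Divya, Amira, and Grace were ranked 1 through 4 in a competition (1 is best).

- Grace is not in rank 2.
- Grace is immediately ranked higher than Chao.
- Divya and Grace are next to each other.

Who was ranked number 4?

Chao

With clues 1–2, Grace is ruled out for rank 4.
With clues 1–3, Amira and Divya are ruled out for rank 4.
So rank 4 is Chao.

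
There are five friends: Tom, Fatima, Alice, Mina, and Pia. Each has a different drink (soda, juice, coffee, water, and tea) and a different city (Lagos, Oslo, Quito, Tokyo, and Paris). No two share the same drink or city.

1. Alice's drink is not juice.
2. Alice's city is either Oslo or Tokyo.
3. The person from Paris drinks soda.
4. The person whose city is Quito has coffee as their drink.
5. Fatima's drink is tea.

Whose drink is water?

With clues 1–5, Fatima, Mina, Pia, and Tom are impossible for the one with drink water.
That leaves Alice.

Alice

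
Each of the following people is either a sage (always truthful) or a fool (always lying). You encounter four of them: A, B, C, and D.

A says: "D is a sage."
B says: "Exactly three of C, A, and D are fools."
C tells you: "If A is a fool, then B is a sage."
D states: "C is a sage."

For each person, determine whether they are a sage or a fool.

Consider A. Suppose A is a fool.
Then no assignment of the remaining roles makes every statement match its speaker's type — contradiction.
So A is a sage.
With that fixed, B's statement is false, so B is a fool.
With that fixed, C's statement is true, so C is a sage.
With that fixed, D's statement is true, so D is a sage.

A: sage, B: fool, C: sage, D: sage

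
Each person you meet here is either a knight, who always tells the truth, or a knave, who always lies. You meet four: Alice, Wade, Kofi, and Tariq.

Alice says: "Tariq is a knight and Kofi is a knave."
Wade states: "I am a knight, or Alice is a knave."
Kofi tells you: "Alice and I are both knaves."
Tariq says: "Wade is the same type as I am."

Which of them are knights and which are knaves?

Alice: knight, Wade: knight, Kofi: knave, Tariq: knight

Consider Alice. Suppose Alice is a knave.
Then whichever role Kofi has, Kofi's statement has the wrong truth value — contradiction.
So Alice is a knight.
With that fixed, Kofi's statement is false, so Kofi is a knave.
Consider Wade. Suppose Wade is a knave.
Then whichever role Tariq has, Tariq's statement has the wrong truth value — contradiction.
So Wade is a knight.
Consider Tariq. Suppose Tariq is a knave.
Then Alice's statement comes out false, contradicting Alice being a knight.
So Tariq is a knight.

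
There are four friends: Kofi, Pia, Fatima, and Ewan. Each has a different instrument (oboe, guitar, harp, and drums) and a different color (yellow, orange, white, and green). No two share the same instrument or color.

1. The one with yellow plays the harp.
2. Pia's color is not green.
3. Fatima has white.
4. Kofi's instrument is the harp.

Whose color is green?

With clues 1–2, Pia is impossible for the one with color green.
With clues 1–3, Fatima is impossible for the one with color green.
With clues 1–4, Kofi is impossible for the one with color green.
That leaves Ewan.

Ewan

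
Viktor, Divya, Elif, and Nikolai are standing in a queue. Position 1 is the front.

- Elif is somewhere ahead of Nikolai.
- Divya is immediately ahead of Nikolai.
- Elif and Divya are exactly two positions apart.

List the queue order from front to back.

Elif, Viktor, Divya, Nikolai

From clue 1: Elif is in {1,2,3}.
From clues 1–2: Divya is in {2,3}.
From clues 1–3: Elif → position 1, Viktor → position 2, Divya → position 3, Nikolai → position 4.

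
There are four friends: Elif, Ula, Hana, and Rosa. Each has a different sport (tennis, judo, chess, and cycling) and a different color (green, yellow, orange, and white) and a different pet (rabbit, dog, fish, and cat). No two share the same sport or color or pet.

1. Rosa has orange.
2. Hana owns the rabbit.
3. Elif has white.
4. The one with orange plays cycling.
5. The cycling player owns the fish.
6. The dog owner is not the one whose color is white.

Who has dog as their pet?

Ula

With clues 1–2, Hana is impossible for the one with pet dog.
With clues 1–5, Rosa is impossible for the one with pet dog.
With clues 1–6, Elif is impossible for the one with pet dog.
That leaves Ula.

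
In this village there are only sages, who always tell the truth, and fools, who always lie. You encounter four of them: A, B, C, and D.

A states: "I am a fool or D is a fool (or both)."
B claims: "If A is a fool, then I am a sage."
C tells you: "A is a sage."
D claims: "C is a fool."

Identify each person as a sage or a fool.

Consider A. Suppose A is a fool.
Then A's own statement would have to be false, but it can't be — contradiction.
So A is a sage.
With that fixed, B's statement is true, so B is a sage.
With that fixed, C's statement is true, so C is a sage.
With that fixed, D's statement is false, so D is a fool.

A: sage, B: sage, C: sage, D: fool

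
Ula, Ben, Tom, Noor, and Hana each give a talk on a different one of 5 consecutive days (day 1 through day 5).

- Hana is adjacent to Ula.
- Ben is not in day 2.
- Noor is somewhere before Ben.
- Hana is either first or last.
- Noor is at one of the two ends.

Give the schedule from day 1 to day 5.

Noor, Tom, Ben, Ula, Hana

From clues 1–2: Ben is in {1,3,4,5}.
From clues 1–3: Ben is in {3,4,5}.
From clues 1–4: Ula is in {2,4}.
From clues 1–5: Noor → day 1, Tom → day 2, Ben → day 3, Ula → day 4, Hana → day 5.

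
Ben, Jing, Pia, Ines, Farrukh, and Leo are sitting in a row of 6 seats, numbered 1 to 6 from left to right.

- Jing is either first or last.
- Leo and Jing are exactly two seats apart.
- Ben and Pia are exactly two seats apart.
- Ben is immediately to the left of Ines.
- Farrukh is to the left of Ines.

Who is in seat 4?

Ben

With clue 1, Jing is ruled out for seat 4.
With clues 1–3, Farrukh and Ines are ruled out for seat 4.
With clues 1–4, Pia is ruled out for seat 4.
With clues 1–5, Leo is ruled out for seat 4.
So seat 4 is Ben.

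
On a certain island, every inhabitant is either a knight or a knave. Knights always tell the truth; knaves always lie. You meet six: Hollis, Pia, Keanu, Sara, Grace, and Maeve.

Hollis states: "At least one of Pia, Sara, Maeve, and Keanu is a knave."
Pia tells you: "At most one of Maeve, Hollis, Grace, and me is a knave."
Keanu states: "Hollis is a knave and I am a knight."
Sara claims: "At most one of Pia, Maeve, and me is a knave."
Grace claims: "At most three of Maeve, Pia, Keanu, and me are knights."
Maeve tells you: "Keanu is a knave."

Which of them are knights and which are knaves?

Consider Hollis. Suppose Hollis is a knave.
Then no assignment of the remaining roles makes every statement match its speaker's type — contradiction.
So Hollis is a knight.
With that fixed, Keanu's statement is false, so Keanu is a knave.
With that fixed, Grace's statement is true, so Grace is a knight.
With that fixed, Maeve's statement is true, so Maeve is a knight.
With that fixed, Pia's statement is true, so Pia is a knight.
With that fixed, Sara's statement is true, so Sara is a knight.

Hollis: knight, Pia: knight, Keanu: knave, Sara: knight, Grace: knight, Maeve: knight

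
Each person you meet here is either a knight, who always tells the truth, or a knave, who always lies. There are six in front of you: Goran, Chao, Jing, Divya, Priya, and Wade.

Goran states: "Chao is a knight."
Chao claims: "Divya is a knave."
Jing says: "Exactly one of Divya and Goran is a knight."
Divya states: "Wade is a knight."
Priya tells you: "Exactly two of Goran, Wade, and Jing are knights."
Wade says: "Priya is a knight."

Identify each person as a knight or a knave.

Consider Goran. Suppose Goran is a knight.
Then no assignment of the remaining roles makes every statement match its speaker's type — contradiction.
So Goran is a knave.
Consider Chao. Suppose Chao is a knight.
Then Goran's statement comes out true, contradicting Goran being a knave.
So Chao is a knave.
Consider Jing. Suppose Jing is a knave.
Then no assignment of the remaining roles makes every statement match its speaker's type — contradiction.
So Jing is a knight.
Consider Divya. Suppose Divya is a knave.
Then Chao's statement comes out true, contradicting Chao being a knave.
So Divya is a knight.
Consider Priya. Suppose Priya is a knave.
Then no assignment of the remaining roles makes every statement match its speaker's type — contradiction.
So Priya is a knight.
With that fixed, Wade's statement is true, so Wade is a knight.

Goran: knave, Chao: knave, Jing: knight, Divya: knight, Priya: knight, Wade: knight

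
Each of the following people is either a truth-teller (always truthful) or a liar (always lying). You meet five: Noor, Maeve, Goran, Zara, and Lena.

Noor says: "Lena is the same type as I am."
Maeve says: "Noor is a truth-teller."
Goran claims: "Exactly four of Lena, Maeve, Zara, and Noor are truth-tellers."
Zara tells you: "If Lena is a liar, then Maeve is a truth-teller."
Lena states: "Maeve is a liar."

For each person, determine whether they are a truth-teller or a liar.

Consider Noor. Suppose Noor is a truth-teller.
Then no assignment of the remaining roles makes every statement match its speaker's type — contradiction.
So Noor is a liar.
With that fixed, Maeve's statement is false, so Maeve is a liar.
With that fixed, Goran's statement is false, so Goran is a liar.
With that fixed, Lena's statement is true, so Lena is a truth-teller.
With that fixed, Zara's statement is true, so Zara is a truth-teller.

Noor: liar, Maeve: liar, Goran: liar, Zara: truth-teller, Lena: truth-teller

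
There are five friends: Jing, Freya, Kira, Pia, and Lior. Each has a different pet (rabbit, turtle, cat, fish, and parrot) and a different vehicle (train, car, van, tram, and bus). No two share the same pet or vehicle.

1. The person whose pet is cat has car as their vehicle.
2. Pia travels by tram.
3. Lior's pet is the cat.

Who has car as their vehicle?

Lior

With clues 1–2, Pia is impossible for the one with vehicle car.
With clues 1–3, Freya, Jing, and Kira are impossible for the one with vehicle car.
That leaves Lior.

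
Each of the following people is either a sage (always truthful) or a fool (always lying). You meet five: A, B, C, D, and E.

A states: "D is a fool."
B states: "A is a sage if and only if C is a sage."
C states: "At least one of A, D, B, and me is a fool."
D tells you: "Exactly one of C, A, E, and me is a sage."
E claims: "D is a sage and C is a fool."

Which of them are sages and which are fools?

Consider A. Suppose A is a fool.
Then no assignment of the remaining roles makes every statement match its speaker's type — contradiction.
So A is a sage.
Consider B. Suppose B is a fool.
Then no assignment of the remaining roles makes every statement match its speaker's type — contradiction.
So B is a sage.
Consider C. Suppose C is a fool.
Then B's statement comes out false, contradicting B being a sage.
So C is a sage.
With that fixed, D's statement is false, so D is a fool.
With that fixed, E's statement is false, so E is a fool.

A: sage, B: sage, C: sage, D: fool, E: fool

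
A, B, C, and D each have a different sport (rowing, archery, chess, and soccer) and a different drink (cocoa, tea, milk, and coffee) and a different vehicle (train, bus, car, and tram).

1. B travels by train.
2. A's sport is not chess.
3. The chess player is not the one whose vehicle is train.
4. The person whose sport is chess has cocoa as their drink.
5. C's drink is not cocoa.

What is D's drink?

cocoa

With clues 1–5, coffee, milk, and tea are impossible for D's drink.
That leaves cocoa.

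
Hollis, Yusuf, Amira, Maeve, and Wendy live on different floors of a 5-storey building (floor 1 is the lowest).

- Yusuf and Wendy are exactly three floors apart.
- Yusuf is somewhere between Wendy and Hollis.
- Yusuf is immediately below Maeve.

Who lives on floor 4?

With clues 1–2, Hollis and Wendy are ruled out for floor 4.
With clues 1–3, Maeve and Yusuf are ruled out for floor 4.
So floor 4 is Amira.

Amira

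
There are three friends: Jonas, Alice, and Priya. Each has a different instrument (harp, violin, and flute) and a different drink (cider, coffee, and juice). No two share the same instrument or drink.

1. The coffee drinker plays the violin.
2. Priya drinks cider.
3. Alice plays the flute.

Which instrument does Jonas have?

violin

With clues 1–3, flute and harp are impossible for Jonas's instrument.
That leaves violin.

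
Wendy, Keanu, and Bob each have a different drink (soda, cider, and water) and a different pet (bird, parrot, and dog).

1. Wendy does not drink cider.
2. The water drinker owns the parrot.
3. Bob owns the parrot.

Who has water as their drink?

With clues 1–3, Keanu and Wendy are impossible for the one with drink water.
That leaves Bob.

Bob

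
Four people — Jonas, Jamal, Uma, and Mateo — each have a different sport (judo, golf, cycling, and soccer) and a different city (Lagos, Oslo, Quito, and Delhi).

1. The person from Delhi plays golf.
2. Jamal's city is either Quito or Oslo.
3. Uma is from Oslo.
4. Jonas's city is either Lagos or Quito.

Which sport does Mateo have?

With clues 1–4, cycling, judo, and soccer are impossible for Mateo's sport.
That leaves golf.

golf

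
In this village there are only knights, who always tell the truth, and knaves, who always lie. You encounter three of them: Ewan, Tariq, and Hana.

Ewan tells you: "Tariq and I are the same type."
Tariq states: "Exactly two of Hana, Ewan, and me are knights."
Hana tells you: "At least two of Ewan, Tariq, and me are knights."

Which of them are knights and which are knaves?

Consider Ewan. Suppose Ewan is a knight.
Then no assignment of the remaining roles makes every statement match its speaker's type — contradiction.
So Ewan is a knave.
Consider Tariq. Suppose Tariq is a knave.
Then Ewan's statement comes out true, contradicting Ewan being a knave.
So Tariq is a knight.
Consider Hana. Suppose Hana is a knave.
Then Tariq's statement comes out false, contradicting Tariq being a knight.
So Hana is a knight.

Ewan: knave, Tariq: knight, Hana: knight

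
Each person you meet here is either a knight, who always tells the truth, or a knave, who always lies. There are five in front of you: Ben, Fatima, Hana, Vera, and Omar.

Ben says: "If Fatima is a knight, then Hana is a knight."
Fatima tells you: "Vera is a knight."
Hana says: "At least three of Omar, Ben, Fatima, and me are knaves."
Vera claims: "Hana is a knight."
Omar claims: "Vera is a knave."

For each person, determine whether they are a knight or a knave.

Consider Ben. Suppose Ben is a knave.
Then no assignment of the remaining roles makes every statement match its speaker's type — contradiction.
So Ben is a knight.
Consider Fatima. Suppose Fatima is a knight.
Then no assignment of the remaining roles makes every statement match its speaker's type — contradiction.
So Fatima is a knave.
Consider Hana. Suppose Hana is a knight.
Then Hana's own statement would have to be true, but it can't be — contradiction.
So Hana is a knave.
With that fixed, Vera's statement is false, so Vera is a knave.
With that fixed, Omar's statement is true, so Omar is a knight.

Ben: knight, Fatima: knave, Hana: knave, Vera: knave, Omar: knight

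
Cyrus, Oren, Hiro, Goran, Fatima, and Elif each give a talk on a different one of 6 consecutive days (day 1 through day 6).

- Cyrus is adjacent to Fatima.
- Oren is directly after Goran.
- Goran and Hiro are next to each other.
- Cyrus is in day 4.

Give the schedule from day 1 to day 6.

Hiro, Goran, Oren, Cyrus, Fatima, Elif

From clues 1–2: Oren is in {2,3,4,5,6}.
From clues 1–3: Oren is in {3,4,5,6}.
From clues 1–4: Hiro → day 1, Goran → day 2, Oren → day 3, Cyrus → day 4, Fatima → day 5, Elif → day 6.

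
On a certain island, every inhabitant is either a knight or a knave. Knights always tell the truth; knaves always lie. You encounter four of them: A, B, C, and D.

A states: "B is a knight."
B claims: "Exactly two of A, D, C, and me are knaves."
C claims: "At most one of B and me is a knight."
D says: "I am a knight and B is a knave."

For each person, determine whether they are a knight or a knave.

Consider A. Suppose A is a knight.
Then no assignment of the remaining roles makes every statement match its speaker's type — contradiction.
So A is a knave.
Consider B. Suppose B is a knight.
Then A's statement comes out true, contradicting A being a knave.
So B is a knave.
With that fixed, C's statement is true, so C is a knight.
Consider D. Suppose D is a knight.
Then B's statement comes out true, contradicting B being a knave.
So D is a knave.

A: knave, B: knave, C: knight, D: knave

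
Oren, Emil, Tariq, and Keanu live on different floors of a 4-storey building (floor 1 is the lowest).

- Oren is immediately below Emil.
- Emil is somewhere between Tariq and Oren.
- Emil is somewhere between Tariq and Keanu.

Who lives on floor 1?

Keanu

With clue 1, Emil is ruled out for floor 1.
With clues 1–2, Tariq is ruled out for floor 1.
With clues 1–3, Oren is ruled out for floor 1.
So floor 1 is Keanu.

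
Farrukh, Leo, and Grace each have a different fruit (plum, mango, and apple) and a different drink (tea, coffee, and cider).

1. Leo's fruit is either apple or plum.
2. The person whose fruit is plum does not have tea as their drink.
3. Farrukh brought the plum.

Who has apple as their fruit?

Leo

With clues 1–3, Farrukh and Grace are impossible for the one with fruit apple.
That leaves Leo.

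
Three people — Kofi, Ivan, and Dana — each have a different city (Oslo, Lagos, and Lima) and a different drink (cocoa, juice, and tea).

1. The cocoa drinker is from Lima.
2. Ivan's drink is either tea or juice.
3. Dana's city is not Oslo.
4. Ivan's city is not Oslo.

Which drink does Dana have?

cocoa

With clues 1–4, juice and tea are impossible for Dana's drink.
That leaves cocoa.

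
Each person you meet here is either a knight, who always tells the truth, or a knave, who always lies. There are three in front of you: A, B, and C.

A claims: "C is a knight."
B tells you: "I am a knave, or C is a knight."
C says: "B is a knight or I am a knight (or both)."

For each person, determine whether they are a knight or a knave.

Consider A. Suppose A is a knave.
Then no assignment of the remaining roles makes every statement match its speaker's type — contradiction.
So A is a knight.
Consider B. Suppose B is a knave.
Then B's own statement would have to be false, but it can't be — contradiction.
So B is a knight.
With that fixed, C's statement is true, so C is a knight.

A: knight, B: knight, C: knight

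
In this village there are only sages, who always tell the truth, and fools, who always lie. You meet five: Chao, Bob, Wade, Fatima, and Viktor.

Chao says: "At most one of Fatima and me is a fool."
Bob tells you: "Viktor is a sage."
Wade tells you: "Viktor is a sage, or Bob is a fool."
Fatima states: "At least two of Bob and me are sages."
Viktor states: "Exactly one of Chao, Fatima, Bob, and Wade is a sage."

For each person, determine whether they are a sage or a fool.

Consider Chao. Suppose Chao is a fool.
Then no assignment of the remaining roles makes every statement match its speaker's type — contradiction.
So Chao is a sage.
Consider Bob. Suppose Bob is a sage.
Then no assignment of the remaining roles makes every statement match its speaker's type — contradiction.
So Bob is a fool.
With that fixed, Wade's statement is true, so Wade is a sage.
With that fixed, Fatima's statement is false, so Fatima is a fool.
With that fixed, Viktor's statement is false, so Viktor is a fool.

Chao: sage, Bob: fool, Wade: sage, Fatima: fool, Viktor: fool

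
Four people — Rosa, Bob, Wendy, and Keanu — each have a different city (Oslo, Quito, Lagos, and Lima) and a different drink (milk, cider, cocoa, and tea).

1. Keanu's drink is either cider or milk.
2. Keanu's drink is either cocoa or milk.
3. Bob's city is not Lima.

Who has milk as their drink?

With clues 1–2, Bob, Rosa, and Wendy are impossible for the one with drink milk.
That leaves Keanu.

Keanu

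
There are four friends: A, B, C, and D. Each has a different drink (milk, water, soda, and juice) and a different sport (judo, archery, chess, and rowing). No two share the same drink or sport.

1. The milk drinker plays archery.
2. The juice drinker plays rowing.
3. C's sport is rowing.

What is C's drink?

With clues 1–3, milk, soda, and water are impossible for C's drink.
That leaves juice.

juice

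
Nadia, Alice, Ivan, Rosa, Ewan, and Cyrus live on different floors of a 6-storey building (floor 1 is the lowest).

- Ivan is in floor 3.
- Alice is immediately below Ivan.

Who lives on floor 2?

Alice

With clue 1, Ivan is ruled out for floor 2.
With clues 1–2, Cyrus, Ewan, Nadia, and Rosa are ruled out for floor 2.
So floor 2 is Alice.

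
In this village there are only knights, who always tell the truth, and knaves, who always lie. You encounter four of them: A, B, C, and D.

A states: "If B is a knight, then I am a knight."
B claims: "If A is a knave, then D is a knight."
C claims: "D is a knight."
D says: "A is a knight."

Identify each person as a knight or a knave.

A: knight, B: knight, C: knight, D: knight

Consider A. Suppose A is a knave.
Then no assignment of the remaining roles makes every statement match its speaker's type — contradiction.
So A is a knight.
With that fixed, B's statement is true, so B is a knight.
With that fixed, D's statement is true, so D is a knight.
With that fixed, C's statement is true, so C is a knight.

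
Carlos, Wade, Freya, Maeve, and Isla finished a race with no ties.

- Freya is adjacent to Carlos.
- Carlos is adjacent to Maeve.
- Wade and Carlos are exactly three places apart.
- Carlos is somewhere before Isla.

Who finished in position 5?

With clues 1–2, Carlos is ruled out for place 5.
With clues 1–3, Isla is ruled out for place 5.
With clues 1–4, Freya and Maeve are ruled out for place 5.
So place 5 is Wade.

Wade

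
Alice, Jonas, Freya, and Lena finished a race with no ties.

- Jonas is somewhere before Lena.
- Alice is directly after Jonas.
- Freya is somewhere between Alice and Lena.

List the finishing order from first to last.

From clue 1: Jonas is in {1,2,3}.
From clues 1–2: Alice is in {2,3}.
From clues 1–3: Jonas → place 1, Alice → place 2, Freya → place 3, Lena → place 4.

Jonas, Alice, Freya, Lena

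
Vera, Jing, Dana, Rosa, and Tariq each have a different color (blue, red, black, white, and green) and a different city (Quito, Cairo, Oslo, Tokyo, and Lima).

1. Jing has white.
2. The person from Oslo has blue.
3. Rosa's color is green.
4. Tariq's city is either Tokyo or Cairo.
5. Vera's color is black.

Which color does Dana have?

blue

Clue 1 rules out white for Dana's color.
With clues 1–3, green is impossible for Dana's color.
With clues 1–5, black and red are impossible for Dana's color.
That leaves blue.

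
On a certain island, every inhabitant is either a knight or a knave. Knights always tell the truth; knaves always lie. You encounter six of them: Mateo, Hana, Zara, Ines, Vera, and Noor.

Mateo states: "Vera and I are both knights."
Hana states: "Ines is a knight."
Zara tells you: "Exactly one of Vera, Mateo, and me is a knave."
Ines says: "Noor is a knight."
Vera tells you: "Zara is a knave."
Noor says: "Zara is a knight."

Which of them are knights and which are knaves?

Consider Mateo. Suppose Mateo is a knight.
Then no assignment of the remaining roles makes every statement match its speaker's type — contradiction.
So Mateo is a knave.
Consider Hana. Suppose Hana is a knight.
Then no assignment of the remaining roles makes every statement match its speaker's type — contradiction.
So Hana is a knave.
Consider Zara. Suppose Zara is a knight.
Then no assignment of the remaining roles makes every statement match its speaker's type — contradiction.
So Zara is a knave.
With that fixed, Vera's statement is true, so Vera is a knight.
With that fixed, Noor's statement is false, so Noor is a knave.
With that fixed, Ines's statement is false, so Ines is a knave.

Mateo: knave, Hana: knave, Zara: knave, Ines: knave, Vera: knight, Noor: knave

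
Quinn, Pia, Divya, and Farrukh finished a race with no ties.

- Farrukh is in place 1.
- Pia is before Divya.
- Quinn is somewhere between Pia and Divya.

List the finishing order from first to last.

Farrukh, Pia, Quinn, Divya

From clue 1: Farrukh → place 1.
From clues 1–2: Pia is in {2,3}.
From clues 1–3: Pia → place 2, Quinn → place 3, Divya → place 4.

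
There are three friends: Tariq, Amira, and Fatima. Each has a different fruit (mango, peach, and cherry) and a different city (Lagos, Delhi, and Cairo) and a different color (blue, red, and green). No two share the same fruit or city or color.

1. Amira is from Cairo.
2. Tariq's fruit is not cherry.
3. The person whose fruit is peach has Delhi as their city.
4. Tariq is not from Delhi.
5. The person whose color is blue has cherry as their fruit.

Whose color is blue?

With clues 1–5, Fatima and Tariq are impossible for the one with color blue.
That leaves Amira.

Amira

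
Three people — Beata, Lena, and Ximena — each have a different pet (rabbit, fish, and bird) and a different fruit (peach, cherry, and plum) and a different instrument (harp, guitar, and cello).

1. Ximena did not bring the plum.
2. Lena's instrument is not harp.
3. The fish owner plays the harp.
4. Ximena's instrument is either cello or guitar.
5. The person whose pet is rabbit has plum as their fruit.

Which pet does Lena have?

With clues 1–3, fish is impossible for Lena's pet.
With clues 1–5, bird is impossible for Lena's pet.
That leaves rabbit.

rabbit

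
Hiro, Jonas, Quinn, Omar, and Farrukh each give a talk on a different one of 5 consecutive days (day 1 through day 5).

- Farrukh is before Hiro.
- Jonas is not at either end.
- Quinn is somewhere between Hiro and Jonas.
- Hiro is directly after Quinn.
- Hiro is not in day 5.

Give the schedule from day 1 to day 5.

Farrukh, Jonas, Quinn, Hiro, Omar

From clue 1: Hiro is in {2,3,4,5}.
From clues 1–2: Jonas is in {2,3,4}.
From clues 1–3: Quinn is in {3,4}.
From clues 1–4: Hiro is in {4,5}.
From clues 1–5: Farrukh → day 1, Jonas → day 2, Quinn → day 3, Hiro → day 4, Omar → day 5.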